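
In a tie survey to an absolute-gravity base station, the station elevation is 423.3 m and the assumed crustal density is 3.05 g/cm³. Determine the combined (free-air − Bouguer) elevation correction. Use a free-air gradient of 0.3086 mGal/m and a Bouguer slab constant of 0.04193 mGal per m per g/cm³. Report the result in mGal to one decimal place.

Combined gradient = 0.3086 − 0.04193 × 3.05 = 0.1807135 mGal/m
Combined elevation correction = 0.1807135 × 423.3 = 76.5 mGal

76.5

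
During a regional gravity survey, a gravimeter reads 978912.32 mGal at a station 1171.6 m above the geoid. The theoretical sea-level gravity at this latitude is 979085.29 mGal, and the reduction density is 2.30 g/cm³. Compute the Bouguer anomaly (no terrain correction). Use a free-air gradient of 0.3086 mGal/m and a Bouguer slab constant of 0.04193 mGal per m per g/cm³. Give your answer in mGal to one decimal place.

75.6

Free-air correction = 0.3086 × 1171.6 = 361.56 mGal
Free-air anomaly = 978912.32 − 979085.29 + (361.56) = 188.59 mGal
Bouguer slab correction = 0.04193 × 2.30 × 1171.6 = 112.99 mGal
Simple Bouguer anomaly = 188.59 − (112.99) = 75.60 mGal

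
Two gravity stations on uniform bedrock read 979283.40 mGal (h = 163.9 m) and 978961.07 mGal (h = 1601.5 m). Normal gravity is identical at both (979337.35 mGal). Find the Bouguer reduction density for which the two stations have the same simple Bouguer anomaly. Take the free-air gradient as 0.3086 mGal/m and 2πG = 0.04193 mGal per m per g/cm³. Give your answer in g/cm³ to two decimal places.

Δg_obs = 978961.07 − 979283.40 = -322.33 mGal over Δh = 1601.5 − 163.9 = 1437.6 m
Equal Bouguer anomalies ⇒ Δg_obs + (0.3086 − 0.04193ρ)·Δh = 0
0.3086 − 0.04193ρ = −Δg_obs/Δh = 0.22421
ρ = (0.3086 − 0.22421) / 0.04193 = 2.01 g/cm³

2.01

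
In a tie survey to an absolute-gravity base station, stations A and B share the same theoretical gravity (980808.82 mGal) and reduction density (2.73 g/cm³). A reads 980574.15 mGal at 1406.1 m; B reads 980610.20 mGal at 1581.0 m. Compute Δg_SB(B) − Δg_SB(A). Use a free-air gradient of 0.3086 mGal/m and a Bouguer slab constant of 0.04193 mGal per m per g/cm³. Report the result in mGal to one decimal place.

Δg_SB(A) = 980574.15 − 980808.82 + 0.3086×1406.1 − 0.04193×2.73×1406.1 = 38.30 mGal
Δg_SB(B) = 980610.20 − 980808.82 + 0.3086×1581.0 − 0.04193×2.73×1581.0 = 108.30 mGal
Difference = 108.30 − (38.30) = 70.00 mGal

70.0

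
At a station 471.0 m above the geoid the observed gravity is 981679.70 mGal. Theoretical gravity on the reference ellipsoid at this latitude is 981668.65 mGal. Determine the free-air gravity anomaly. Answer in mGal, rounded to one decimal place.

Free-air correction = 0.3086 × 471.0 = 145.35 mGal
Free-air anomaly = 981679.70 − 981668.65 + (145.35) = 156.40 mGal

156.4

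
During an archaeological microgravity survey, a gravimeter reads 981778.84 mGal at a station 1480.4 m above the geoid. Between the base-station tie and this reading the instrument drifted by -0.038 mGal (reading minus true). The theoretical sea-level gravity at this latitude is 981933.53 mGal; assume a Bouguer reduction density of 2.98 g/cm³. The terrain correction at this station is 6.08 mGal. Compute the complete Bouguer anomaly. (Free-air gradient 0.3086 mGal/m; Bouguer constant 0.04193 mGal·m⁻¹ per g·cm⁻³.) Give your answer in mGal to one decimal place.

Drift-corrected reading = 981778.84 − (-0.038) = 981778.878 mGal
Free-air correction = 0.3086 × 1480.4 = 456.85 mGal
Free-air anomaly = 981778.878 − 981933.53 + (456.85) = 302.198 mGal
Bouguer slab correction = 0.04193 × 2.98 × 1480.4 = 184.98 mGal
Simple Bouguer anomaly = 302.198 − (184.98) = 117.218 mGal
Complete Bouguer anomaly = 117.218 + 6.08 = 123.298 mGal

123.3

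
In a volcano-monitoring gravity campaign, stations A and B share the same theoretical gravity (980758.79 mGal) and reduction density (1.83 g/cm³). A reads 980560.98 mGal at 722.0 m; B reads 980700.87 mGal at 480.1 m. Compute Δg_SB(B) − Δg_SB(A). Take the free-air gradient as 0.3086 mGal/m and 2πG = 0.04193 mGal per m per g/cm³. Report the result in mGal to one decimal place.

Δg_SB(A) = 980560.98 − 980758.79 + 0.3086×722.0 − 0.04193×1.83×722.0 = -30.40 mGal
Δg_SB(B) = 980700.87 − 980758.79 + 0.3086×480.1 − 0.04193×1.83×480.1 = 53.40 mGal
Difference = 53.40 − (-30.40) = 83.80 mGal

83.8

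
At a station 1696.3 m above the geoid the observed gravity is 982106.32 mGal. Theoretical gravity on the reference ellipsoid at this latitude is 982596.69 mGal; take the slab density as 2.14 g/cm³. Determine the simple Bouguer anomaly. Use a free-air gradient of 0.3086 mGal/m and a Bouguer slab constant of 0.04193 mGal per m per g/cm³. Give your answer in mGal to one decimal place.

-119.1

Free-air correction = 0.3086 × 1696.3 = 523.48 mGal
Free-air anomaly = 982106.32 − 982596.69 + (523.48) = 33.11 mGal
Bouguer slab correction = 0.04193 × 2.14 × 1696.3 = 152.21 mGal
Simple Bouguer anomaly = 33.11 − (152.21) = -119.10 mGal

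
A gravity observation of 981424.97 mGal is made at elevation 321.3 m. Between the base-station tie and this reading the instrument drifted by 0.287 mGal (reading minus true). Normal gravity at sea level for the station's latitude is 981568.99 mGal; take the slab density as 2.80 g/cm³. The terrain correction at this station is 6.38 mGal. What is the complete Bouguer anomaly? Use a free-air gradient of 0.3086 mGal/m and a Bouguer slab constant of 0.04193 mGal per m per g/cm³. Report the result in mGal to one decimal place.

-76.5

Drift-corrected reading = 981424.97 − (0.287) = 981424.683 mGal
Free-air correction = 0.3086 × 321.3 = 99.15 mGal
Free-air anomaly = 981424.683 − 981568.99 + (99.15) = -45.157 mGal
Bouguer slab correction = 0.04193 × 2.80 × 321.3 = 37.72 mGal
Simple Bouguer anomaly = -45.157 − (37.72) = -82.877 mGal
Complete Bouguer anomaly = -82.877 + 6.38 = -76.497 mGal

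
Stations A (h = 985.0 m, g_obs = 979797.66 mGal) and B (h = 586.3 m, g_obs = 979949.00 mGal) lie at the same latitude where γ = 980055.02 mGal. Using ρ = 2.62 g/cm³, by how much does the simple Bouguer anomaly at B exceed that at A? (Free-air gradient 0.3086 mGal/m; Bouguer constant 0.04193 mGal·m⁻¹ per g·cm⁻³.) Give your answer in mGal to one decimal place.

72.1

Δg_SB(A) = 979797.66 − 980055.02 + 0.3086×985.0 − 0.04193×2.62×985.0 = -61.60 mGal
Δg_SB(B) = 979949.00 − 980055.02 + 0.3086×586.3 − 0.04193×2.62×586.3 = 10.50 mGal
Difference = 10.50 − (-61.60) = 72.10 mGal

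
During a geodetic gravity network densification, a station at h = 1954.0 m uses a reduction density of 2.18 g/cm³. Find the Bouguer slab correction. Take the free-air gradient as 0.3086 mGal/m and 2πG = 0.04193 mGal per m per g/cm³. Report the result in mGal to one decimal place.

Bouguer slab correction = 0.04193 × 2.18 × 1954.0 = 178.6 mGal

178.6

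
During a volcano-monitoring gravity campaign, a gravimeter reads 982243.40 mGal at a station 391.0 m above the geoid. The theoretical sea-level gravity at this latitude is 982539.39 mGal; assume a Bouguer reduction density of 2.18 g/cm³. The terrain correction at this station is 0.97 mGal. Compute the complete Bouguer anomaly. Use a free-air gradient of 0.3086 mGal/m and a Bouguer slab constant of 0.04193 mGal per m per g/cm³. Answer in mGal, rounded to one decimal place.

-210.1

Free-air correction = 0.3086 × 391.0 = 120.66 mGal
Free-air anomaly = 982243.40 − 982539.39 + (120.66) = -175.33 mGal
Bouguer slab correction = 0.04193 × 2.18 × 391.0 = 35.74 mGal
Simple Bouguer anomaly = -175.33 − (35.74) = -211.07 mGal
Complete Bouguer anomaly = -211.07 + 0.97 = -210.10 mGal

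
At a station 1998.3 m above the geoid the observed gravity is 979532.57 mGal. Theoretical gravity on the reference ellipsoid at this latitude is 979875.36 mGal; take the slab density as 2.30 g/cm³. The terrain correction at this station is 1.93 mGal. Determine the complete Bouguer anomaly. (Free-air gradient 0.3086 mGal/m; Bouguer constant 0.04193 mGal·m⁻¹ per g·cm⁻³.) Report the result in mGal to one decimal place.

83.1

Free-air correction = 0.3086 × 1998.3 = 616.68 mGal
Free-air anomaly = 979532.57 − 979875.36 + (616.68) = 273.89 mGal
Bouguer slab correction = 0.04193 × 2.30 × 1998.3 = 192.71 mGal
Simple Bouguer anomaly = 273.89 − (192.71) = 81.18 mGal
Complete Bouguer anomaly = 81.18 + 1.93 = 83.11 mGal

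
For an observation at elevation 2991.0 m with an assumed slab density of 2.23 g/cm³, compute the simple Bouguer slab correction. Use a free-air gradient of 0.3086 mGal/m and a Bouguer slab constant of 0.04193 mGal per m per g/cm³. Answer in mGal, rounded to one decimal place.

Bouguer slab correction = 0.04193 × 2.23 × 2991.0 = 279.7 mGal

279.7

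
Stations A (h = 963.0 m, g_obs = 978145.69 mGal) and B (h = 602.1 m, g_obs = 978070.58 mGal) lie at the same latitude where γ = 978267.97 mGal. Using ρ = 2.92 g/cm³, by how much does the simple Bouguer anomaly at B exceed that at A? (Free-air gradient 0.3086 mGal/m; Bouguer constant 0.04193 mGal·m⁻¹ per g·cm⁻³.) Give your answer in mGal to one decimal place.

-142.3

Δg_SB(A) = 978145.69 − 978267.97 + 0.3086×963.0 − 0.04193×2.92×963.0 = 57.00 mGal
Δg_SB(B) = 978070.58 − 978267.97 + 0.3086×602.1 − 0.04193×2.92×602.1 = -85.30 mGal
Difference = -85.30 − (57.00) = -142.30 mGal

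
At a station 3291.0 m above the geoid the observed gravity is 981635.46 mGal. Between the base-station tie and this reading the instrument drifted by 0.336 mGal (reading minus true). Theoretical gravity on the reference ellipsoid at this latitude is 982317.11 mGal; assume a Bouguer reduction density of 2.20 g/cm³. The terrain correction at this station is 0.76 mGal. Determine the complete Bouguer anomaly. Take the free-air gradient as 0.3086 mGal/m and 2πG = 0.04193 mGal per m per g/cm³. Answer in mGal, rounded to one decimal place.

Drift-corrected reading = 981635.46 − (0.336) = 981635.124 mGal
Free-air correction = 0.3086 × 3291.0 = 1015.60 mGal
Free-air anomaly = 981635.124 − 982317.11 + (1015.60) = 333.614 mGal
Bouguer slab correction = 0.04193 × 2.20 × 3291.0 = 303.58 mGal
Simple Bouguer anomaly = 333.614 − (303.58) = 30.034 mGal
Complete Bouguer anomaly = 30.034 + 0.76 = 30.794 mGal

30.8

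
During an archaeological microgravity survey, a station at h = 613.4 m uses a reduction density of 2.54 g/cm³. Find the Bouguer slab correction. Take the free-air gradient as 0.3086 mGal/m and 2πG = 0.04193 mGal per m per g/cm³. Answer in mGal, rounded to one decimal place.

Bouguer slab correction = 0.04193 × 2.54 × 613.4 = 65.3 mGal

65.3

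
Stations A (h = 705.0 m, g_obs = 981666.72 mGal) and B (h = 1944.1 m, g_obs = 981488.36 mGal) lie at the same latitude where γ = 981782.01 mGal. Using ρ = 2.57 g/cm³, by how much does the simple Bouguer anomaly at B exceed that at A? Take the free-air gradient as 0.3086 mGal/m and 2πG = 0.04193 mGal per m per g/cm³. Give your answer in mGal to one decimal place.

Δg_SB(A) = 981666.72 − 981782.01 + 0.3086×705.0 − 0.04193×2.57×705.0 = 26.30 mGal
Δg_SB(B) = 981488.36 − 981782.01 + 0.3086×1944.1 − 0.04193×2.57×1944.1 = 96.80 mGal
Difference = 96.80 − (26.30) = 70.50 mGal

70.5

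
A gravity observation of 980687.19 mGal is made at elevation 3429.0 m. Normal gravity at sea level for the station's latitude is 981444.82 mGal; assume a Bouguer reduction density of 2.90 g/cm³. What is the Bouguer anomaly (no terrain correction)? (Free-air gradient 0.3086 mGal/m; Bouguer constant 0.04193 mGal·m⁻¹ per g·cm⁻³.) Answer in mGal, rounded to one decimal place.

Free-air correction = 0.3086 × 3429.0 = 1058.19 mGal
Free-air anomaly = 980687.19 − 981444.82 + (1058.19) = 300.56 mGal
Bouguer slab correction = 0.04193 × 2.90 × 3429.0 = 416.96 mGal
Simple Bouguer anomaly = 300.56 − (416.96) = -116.40 mGal

-116.4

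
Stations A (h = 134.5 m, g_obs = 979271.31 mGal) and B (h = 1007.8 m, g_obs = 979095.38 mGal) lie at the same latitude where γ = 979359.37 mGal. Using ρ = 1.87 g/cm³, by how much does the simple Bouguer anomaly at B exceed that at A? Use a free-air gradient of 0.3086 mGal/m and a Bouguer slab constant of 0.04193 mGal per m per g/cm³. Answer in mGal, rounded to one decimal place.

25.1

Δg_SB(A) = 979271.31 − 979359.37 + 0.3086×134.5 − 0.04193×1.87×134.5 = -57.10 mGal
Δg_SB(B) = 979095.38 − 979359.37 + 0.3086×1007.8 − 0.04193×1.87×1007.8 = -32.00 mGal
Difference = -32.00 − (-57.10) = 25.10 mGal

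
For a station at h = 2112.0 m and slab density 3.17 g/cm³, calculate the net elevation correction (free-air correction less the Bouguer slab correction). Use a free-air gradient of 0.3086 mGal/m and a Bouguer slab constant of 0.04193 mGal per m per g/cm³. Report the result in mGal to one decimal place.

Combined gradient = 0.3086 − 0.04193 × 3.17 = 0.1756819 mGal/m
Combined elevation correction = 0.1756819 × 2112.0 = 371.0 mGal

371.0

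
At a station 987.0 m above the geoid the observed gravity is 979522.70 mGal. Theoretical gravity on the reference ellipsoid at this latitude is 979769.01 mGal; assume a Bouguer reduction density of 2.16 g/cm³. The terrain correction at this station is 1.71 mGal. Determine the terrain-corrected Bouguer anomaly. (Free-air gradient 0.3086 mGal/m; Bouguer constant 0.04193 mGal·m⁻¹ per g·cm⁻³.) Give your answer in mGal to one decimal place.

-29.4

Free-air correction = 0.3086 × 987.0 = 304.59 mGal
Free-air anomaly = 979522.70 − 979769.01 + (304.59) = 58.28 mGal
Bouguer slab correction = 0.04193 × 2.16 × 987.0 = 89.39 mGal
Simple Bouguer anomaly = 58.28 − (89.39) = -31.11 mGal
Complete Bouguer anomaly = -31.11 + 1.71 = -29.40 mGal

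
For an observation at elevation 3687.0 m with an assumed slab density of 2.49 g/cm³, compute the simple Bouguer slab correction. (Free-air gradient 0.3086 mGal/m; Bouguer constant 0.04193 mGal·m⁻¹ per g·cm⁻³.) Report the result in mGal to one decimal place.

Bouguer slab correction = 0.04193 × 2.49 × 3687.0 = 384.9 mGal

384.9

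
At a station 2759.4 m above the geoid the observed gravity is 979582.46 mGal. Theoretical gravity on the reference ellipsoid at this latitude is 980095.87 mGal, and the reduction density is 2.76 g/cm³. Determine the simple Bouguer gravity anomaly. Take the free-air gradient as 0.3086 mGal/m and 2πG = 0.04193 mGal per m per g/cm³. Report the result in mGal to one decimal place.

Free-air correction = 0.3086 × 2759.4 = 851.55 mGal
Free-air anomaly = 979582.46 − 980095.87 + (851.55) = 338.14 mGal
Bouguer slab correction = 0.04193 × 2.76 × 2759.4 = 319.34 mGal
Simple Bouguer anomaly = 338.14 − (319.34) = 18.80 mGal

18.8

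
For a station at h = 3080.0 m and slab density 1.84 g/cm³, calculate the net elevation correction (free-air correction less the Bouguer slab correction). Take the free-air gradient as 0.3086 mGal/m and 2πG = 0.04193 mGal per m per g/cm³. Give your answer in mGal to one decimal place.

Combined gradient = 0.3086 − 0.04193 × 1.84 = 0.2314488 mGal/m
Combined elevation correction = 0.2314488 × 3080.0 = 712.9 mGal

712.9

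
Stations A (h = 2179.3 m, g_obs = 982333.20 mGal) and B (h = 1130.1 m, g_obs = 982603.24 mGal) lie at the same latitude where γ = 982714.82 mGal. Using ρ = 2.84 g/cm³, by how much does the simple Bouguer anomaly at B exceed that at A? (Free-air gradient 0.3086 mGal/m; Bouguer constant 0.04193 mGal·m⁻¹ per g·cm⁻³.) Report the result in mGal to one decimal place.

71.2

Δg_SB(A) = 982333.20 − 982714.82 + 0.3086×2179.3 − 0.04193×2.84×2179.3 = 31.40 mGal
Δg_SB(B) = 982603.24 − 982714.82 + 0.3086×1130.1 − 0.04193×2.84×1130.1 = 102.60 mGal
Difference = 102.60 − (31.40) = 71.20 mGal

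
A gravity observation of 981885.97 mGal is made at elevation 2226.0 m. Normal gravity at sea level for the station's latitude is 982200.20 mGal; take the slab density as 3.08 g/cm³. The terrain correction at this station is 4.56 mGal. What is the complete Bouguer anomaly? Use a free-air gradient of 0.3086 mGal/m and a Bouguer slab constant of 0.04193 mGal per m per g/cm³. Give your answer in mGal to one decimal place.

89.8

Free-air correction = 0.3086 × 2226.0 = 686.94 mGal
Free-air anomaly = 981885.97 − 982200.20 + (686.94) = 372.71 mGal
Bouguer slab correction = 0.04193 × 3.08 × 2226.0 = 287.48 mGal
Simple Bouguer anomaly = 372.71 − (287.48) = 85.23 mGal
Complete Bouguer anomaly = 85.23 + 4.56 = 89.79 mGal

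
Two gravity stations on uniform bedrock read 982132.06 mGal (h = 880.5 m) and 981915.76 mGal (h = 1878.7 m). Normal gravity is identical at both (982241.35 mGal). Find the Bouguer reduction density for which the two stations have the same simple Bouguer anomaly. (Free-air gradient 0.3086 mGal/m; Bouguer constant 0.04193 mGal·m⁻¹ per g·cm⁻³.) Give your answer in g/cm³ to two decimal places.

2.19

Δg_obs = 981915.76 − 982132.06 = -216.30 mGal over Δh = 1878.7 − 880.5 = 998.2 m
Equal Bouguer anomalies ⇒ Δg_obs + (0.3086 − 0.04193ρ)·Δh = 0
0.3086 − 0.04193ρ = −Δg_obs/Δh = 0.21669
ρ = (0.3086 − 0.21669) / 0.04193 = 2.19 g/cm³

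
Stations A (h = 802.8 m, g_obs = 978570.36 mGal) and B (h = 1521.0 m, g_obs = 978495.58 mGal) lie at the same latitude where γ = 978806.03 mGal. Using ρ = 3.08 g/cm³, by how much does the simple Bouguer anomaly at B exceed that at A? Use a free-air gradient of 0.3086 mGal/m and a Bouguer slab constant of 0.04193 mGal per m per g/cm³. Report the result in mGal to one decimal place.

54.1

Δg_SB(A) = 978570.36 − 978806.03 + 0.3086×802.8 − 0.04193×3.08×802.8 = -91.60 mGal
Δg_SB(B) = 978495.58 − 978806.03 + 0.3086×1521.0 − 0.04193×3.08×1521.0 = -37.50 mGal
Difference = -37.50 − (-91.60) = 54.10 mGal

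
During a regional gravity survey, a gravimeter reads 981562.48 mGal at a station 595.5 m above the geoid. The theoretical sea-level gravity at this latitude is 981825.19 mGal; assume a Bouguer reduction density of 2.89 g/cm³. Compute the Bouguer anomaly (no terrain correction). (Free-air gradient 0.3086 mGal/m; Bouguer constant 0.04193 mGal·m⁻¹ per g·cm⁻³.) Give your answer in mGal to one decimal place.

-151.1

Free-air correction = 0.3086 × 595.5 = 183.77 mGal
Free-air anomaly = 981562.48 − 981825.19 + (183.77) = -78.94 mGal
Bouguer slab correction = 0.04193 × 2.89 × 595.5 = 72.16 mGal
Simple Bouguer anomaly = -78.94 − (72.16) = -151.10 mGal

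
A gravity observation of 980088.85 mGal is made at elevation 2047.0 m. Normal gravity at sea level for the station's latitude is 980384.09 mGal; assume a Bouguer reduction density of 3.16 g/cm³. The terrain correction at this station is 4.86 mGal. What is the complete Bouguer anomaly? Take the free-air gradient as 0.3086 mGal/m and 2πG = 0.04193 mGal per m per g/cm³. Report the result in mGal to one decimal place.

70.1

Free-air correction = 0.3086 × 2047.0 = 631.70 mGal
Free-air anomaly = 980088.85 − 980384.09 + (631.70) = 336.46 mGal
Bouguer slab correction = 0.04193 × 3.16 × 2047.0 = 271.23 mGal
Simple Bouguer anomaly = 336.46 − (271.23) = 65.23 mGal
Complete Bouguer anomaly = 65.23 + 4.86 = 70.09 mGal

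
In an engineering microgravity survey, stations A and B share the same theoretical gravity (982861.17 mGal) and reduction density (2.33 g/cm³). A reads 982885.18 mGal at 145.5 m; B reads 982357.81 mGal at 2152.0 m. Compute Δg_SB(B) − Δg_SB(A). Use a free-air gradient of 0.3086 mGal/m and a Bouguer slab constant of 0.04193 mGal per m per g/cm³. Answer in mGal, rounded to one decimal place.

Δg_SB(A) = 982885.18 − 982861.17 + 0.3086×145.5 − 0.04193×2.33×145.5 = 54.70 mGal
Δg_SB(B) = 982357.81 − 982861.17 + 0.3086×2152.0 − 0.04193×2.33×2152.0 = -49.50 mGal
Difference = -49.50 − (54.70) = -104.20 mGal

-104.2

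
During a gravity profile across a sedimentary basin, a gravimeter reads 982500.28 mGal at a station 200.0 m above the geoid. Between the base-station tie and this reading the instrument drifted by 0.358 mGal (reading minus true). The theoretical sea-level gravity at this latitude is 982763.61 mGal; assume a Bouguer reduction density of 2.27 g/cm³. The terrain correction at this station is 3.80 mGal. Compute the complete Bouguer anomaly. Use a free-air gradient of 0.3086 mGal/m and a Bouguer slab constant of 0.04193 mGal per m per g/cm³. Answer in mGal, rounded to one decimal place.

Drift-corrected reading = 982500.28 − (0.358) = 982499.922 mGal
Free-air correction = 0.3086 × 200.0 = 61.72 mGal
Free-air anomaly = 982499.922 − 982763.61 + (61.72) = -201.968 mGal
Bouguer slab correction = 0.04193 × 2.27 × 200.0 = 19.04 mGal
Simple Bouguer anomaly = -201.968 − (19.04) = -221.008 mGal
Complete Bouguer anomaly = -221.008 + 3.80 = -217.208 mGal

-217.2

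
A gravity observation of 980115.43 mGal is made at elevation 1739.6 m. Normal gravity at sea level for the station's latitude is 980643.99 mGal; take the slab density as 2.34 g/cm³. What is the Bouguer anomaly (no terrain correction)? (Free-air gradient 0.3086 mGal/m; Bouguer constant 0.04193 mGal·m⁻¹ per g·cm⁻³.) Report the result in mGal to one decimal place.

Free-air correction = 0.3086 × 1739.6 = 536.84 mGal
Free-air anomaly = 980115.43 − 980643.99 + (536.84) = 8.28 mGal
Bouguer slab correction = 0.04193 × 2.34 × 1739.6 = 170.68 mGal
Simple Bouguer anomaly = 8.28 − (170.68) = -162.40 mGal

-162.4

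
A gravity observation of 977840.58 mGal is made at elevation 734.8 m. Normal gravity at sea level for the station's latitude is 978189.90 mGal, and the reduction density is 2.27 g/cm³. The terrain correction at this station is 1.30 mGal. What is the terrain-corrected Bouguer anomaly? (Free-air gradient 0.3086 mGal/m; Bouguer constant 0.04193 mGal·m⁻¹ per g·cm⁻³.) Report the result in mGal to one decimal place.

-191.2

Free-air correction = 0.3086 × 734.8 = 226.76 mGal
Free-air anomaly = 977840.58 − 978189.90 + (226.76) = -122.56 mGal
Bouguer slab correction = 0.04193 × 2.27 × 734.8 = 69.94 mGal
Simple Bouguer anomaly = -122.56 − (69.94) = -192.50 mGal
Complete Bouguer anomaly = -192.50 + 1.30 = -191.20 mGal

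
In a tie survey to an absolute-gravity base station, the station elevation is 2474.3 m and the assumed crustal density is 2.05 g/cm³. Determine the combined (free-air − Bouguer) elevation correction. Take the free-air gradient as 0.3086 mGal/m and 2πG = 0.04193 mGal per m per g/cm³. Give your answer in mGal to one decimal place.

Combined gradient = 0.3086 − 0.04193 × 2.05 = 0.2226435 mGal/m
Combined elevation correction = 0.2226435 × 2474.3 = 550.9 mGal

550.9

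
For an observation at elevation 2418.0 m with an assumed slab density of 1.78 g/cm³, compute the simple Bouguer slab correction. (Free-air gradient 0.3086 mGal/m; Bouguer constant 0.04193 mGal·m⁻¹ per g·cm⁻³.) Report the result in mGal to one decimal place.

180.5

Bouguer slab correction = 0.04193 × 1.78 × 2418.0 = 180.5 mGal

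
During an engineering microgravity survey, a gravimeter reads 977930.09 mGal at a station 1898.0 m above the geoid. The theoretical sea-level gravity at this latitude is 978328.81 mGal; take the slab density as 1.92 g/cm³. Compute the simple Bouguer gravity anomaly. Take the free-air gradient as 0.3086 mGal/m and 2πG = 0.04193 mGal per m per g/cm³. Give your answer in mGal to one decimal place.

34.2

Free-air correction = 0.3086 × 1898.0 = 585.72 mGal
Free-air anomaly = 977930.09 − 978328.81 + (585.72) = 187.00 mGal
Bouguer slab correction = 0.04193 × 1.92 × 1898.0 = 152.80 mGal
Simple Bouguer anomaly = 187.00 − (152.80) = 34.20 mGal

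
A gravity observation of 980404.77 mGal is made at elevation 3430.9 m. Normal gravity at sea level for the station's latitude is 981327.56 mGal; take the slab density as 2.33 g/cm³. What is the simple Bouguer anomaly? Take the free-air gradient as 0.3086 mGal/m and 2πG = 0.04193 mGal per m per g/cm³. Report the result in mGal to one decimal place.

-199.2

Free-air correction = 0.3086 × 3430.9 = 1058.78 mGal
Free-air anomaly = 980404.77 − 981327.56 + (1058.78) = 135.99 mGal
Bouguer slab correction = 0.04193 × 2.33 × 3430.9 = 335.19 mGal
Simple Bouguer anomaly = 135.99 − (335.19) = -199.20 mGal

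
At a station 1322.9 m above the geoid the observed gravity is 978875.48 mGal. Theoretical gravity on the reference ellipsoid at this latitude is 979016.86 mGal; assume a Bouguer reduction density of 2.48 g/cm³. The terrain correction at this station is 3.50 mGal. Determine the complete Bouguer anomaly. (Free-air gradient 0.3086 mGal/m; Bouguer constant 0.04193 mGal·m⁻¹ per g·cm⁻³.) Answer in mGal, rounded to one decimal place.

Free-air correction = 0.3086 × 1322.9 = 408.25 mGal
Free-air anomaly = 978875.48 − 979016.86 + (408.25) = 266.87 mGal
Bouguer slab correction = 0.04193 × 2.48 × 1322.9 = 137.56 mGal
Simple Bouguer anomaly = 266.87 − (137.56) = 129.31 mGal
Complete Bouguer anomaly = 129.31 + 3.50 = 132.81 mGal

132.8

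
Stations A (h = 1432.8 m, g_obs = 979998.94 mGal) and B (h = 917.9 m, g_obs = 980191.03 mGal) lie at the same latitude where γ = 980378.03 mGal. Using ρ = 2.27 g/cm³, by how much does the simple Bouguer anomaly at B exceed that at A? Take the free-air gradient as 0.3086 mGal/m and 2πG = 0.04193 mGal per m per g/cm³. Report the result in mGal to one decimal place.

Δg_SB(A) = 979998.94 − 980378.03 + 0.3086×1432.8 − 0.04193×2.27×1432.8 = -73.30 mGal
Δg_SB(B) = 980191.03 − 980378.03 + 0.3086×917.9 − 0.04193×2.27×917.9 = 8.90 mGal
Difference = 8.90 − (-73.30) = 82.20 mGal

82.2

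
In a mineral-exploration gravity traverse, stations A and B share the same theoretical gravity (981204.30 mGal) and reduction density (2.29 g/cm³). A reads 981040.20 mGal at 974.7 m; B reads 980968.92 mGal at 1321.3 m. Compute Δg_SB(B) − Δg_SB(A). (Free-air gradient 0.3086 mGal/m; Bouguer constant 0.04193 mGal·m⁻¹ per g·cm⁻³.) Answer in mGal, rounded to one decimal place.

2.4

Δg_SB(A) = 981040.20 − 981204.30 + 0.3086×974.7 − 0.04193×2.29×974.7 = 43.10 mGal
Δg_SB(B) = 980968.92 − 981204.30 + 0.3086×1321.3 − 0.04193×2.29×1321.3 = 45.50 mGal
Difference = 45.50 − (43.10) = 2.40 mGal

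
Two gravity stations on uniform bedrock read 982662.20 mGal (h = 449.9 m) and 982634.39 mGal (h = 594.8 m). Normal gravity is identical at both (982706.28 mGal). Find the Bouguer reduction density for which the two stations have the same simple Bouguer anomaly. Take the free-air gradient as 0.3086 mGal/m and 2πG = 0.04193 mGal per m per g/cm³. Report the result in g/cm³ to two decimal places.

2.78

Δg_obs = 982634.39 − 982662.20 = -27.81 mGal over Δh = 594.8 − 449.9 = 144.9 m
Equal Bouguer anomalies ⇒ Δg_obs + (0.3086 − 0.04193ρ)·Δh = 0
0.3086 − 0.04193ρ = −Δg_obs/Δh = 0.19193
ρ = (0.3086 − 0.19193) / 0.04193 = 2.78 g/cm³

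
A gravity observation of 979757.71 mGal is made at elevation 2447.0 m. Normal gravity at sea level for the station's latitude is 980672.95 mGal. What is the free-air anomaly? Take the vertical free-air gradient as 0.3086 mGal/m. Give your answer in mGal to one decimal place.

-160.1

Free-air correction = 0.3086 × 2447.0 = 755.14 mGal
Free-air anomaly = 979757.71 − 980672.95 + (755.14) = -160.10 mGal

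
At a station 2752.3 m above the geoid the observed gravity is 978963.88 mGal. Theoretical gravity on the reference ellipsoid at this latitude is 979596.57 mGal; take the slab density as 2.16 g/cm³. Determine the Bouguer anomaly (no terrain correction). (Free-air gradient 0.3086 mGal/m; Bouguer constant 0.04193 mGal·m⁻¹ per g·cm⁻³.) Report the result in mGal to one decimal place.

-32.6

Free-air correction = 0.3086 × 2752.3 = 849.36 mGal
Free-air anomaly = 978963.88 − 979596.57 + (849.36) = 216.67 mGal
Bouguer slab correction = 0.04193 × 2.16 × 2752.3 = 249.27 mGal
Simple Bouguer anomaly = 216.67 − (249.27) = -32.60 mGal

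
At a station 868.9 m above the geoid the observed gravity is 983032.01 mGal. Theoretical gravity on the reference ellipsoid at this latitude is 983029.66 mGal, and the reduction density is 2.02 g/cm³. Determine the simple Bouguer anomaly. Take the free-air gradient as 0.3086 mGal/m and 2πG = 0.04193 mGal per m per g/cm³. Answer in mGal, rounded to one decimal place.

196.9

Free-air correction = 0.3086 × 868.9 = 268.14 mGal
Free-air anomaly = 983032.01 − 983029.66 + (268.14) = 270.49 mGal
Bouguer slab correction = 0.04193 × 2.02 × 868.9 = 73.59 mGal
Simple Bouguer anomaly = 270.49 − (73.59) = 196.90 mGal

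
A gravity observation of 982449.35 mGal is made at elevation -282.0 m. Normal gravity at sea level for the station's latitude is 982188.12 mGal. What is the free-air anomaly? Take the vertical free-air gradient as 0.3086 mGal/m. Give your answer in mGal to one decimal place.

Free-air correction = 0.3086 × -282.0 = -87.03 mGal
Free-air anomaly = 982449.35 − 982188.12 + (-87.03) = 174.20 mGal

174.2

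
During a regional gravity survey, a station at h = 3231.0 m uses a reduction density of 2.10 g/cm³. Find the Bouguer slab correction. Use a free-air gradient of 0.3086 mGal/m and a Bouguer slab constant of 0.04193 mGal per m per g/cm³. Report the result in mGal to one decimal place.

284.5

Bouguer slab correction = 0.04193 × 2.10 × 3231.0 = 284.5 mGal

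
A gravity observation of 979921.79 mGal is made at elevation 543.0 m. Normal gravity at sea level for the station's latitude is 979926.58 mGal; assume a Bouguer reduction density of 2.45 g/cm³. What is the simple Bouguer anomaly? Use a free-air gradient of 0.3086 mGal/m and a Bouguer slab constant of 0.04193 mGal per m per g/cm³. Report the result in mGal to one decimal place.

107.0

Free-air correction = 0.3086 × 543.0 = 167.57 mGal
Free-air anomaly = 979921.79 − 979926.58 + (167.57) = 162.78 mGal
Bouguer slab correction = 0.04193 × 2.45 × 543.0 = 55.78 mGal
Simple Bouguer anomaly = 162.78 − (55.78) = 107.00 mGal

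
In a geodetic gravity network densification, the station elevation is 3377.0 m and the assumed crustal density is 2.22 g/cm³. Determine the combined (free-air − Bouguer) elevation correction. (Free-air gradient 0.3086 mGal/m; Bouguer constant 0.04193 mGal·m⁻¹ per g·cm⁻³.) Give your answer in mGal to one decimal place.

727.8

Combined gradient = 0.3086 − 0.04193 × 2.22 = 0.2155154 mGal/m
Combined elevation correction = 0.2155154 × 3377.0 = 727.8 mGal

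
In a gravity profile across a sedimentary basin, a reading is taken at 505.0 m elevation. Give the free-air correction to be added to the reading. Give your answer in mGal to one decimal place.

Free-air correction = 0.3086 × 505.0 = 155.8 mGal

155.8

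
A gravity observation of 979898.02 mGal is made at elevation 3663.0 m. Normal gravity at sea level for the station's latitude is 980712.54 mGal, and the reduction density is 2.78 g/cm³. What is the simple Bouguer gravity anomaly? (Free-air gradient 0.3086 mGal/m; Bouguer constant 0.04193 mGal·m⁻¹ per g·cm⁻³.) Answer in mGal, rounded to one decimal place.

Free-air correction = 0.3086 × 3663.0 = 1130.40 mGal
Free-air anomaly = 979898.02 − 980712.54 + (1130.40) = 315.88 mGal
Bouguer slab correction = 0.04193 × 2.78 × 3663.0 = 426.98 mGal
Simple Bouguer anomaly = 315.88 − (426.98) = -111.10 mGal

-111.1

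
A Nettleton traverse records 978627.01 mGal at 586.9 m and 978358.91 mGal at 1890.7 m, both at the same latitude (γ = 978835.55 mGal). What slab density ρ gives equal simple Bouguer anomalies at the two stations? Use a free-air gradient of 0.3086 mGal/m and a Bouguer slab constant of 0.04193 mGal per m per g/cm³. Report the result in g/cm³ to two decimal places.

2.46

Δg_obs = 978358.91 − 978627.01 = -268.10 mGal over Δh = 1890.7 − 586.9 = 1303.8 m
Equal Bouguer anomalies ⇒ Δg_obs + (0.3086 − 0.04193ρ)·Δh = 0
0.3086 − 0.04193ρ = −Δg_obs/Δh = 0.20563
ρ = (0.3086 − 0.20563) / 0.04193 = 2.46 g/cm³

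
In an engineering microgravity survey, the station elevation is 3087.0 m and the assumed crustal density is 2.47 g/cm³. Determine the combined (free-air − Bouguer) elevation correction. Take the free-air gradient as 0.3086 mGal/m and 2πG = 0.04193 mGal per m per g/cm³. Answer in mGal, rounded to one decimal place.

632.9

Combined gradient = 0.3086 − 0.04193 × 2.47 = 0.2050329 mGal/m
Combined elevation correction = 0.2050329 × 3087.0 = 632.9 mGal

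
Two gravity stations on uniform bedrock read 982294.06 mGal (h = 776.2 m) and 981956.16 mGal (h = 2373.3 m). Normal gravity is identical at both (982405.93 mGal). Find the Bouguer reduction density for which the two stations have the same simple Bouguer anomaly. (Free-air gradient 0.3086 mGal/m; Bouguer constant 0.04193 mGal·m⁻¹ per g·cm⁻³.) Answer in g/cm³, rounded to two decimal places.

Δg_obs = 981956.16 − 982294.06 = -337.90 mGal over Δh = 2373.3 − 776.2 = 1597.1 m
Equal Bouguer anomalies ⇒ Δg_obs + (0.3086 − 0.04193ρ)·Δh = 0
0.3086 − 0.04193ρ = −Δg_obs/Δh = 0.21157
ρ = (0.3086 − 0.21157) / 0.04193 = 2.31 g/cm³

2.31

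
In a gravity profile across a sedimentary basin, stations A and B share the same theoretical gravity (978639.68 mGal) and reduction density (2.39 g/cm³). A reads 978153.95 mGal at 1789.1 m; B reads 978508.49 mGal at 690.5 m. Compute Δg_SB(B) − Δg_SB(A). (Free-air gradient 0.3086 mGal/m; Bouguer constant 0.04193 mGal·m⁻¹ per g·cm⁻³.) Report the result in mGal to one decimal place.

125.6

Δg_SB(A) = 978153.95 − 978639.68 + 0.3086×1789.1 − 0.04193×2.39×1789.1 = -112.90 mGal
Δg_SB(B) = 978508.49 − 978639.68 + 0.3086×690.5 − 0.04193×2.39×690.5 = 12.70 mGal
Difference = 12.70 − (-112.90) = 125.60 mGal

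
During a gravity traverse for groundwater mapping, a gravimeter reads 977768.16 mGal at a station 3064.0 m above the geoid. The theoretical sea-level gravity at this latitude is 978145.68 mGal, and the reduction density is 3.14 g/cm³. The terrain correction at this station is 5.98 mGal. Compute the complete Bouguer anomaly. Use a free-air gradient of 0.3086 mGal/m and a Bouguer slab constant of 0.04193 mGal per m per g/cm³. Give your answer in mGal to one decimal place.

Free-air correction = 0.3086 × 3064.0 = 945.55 mGal
Free-air anomaly = 977768.16 − 978145.68 + (945.55) = 568.03 mGal
Bouguer slab correction = 0.04193 × 3.14 × 3064.0 = 403.41 mGal
Simple Bouguer anomaly = 568.03 − (403.41) = 164.62 mGal
Complete Bouguer anomaly = 164.62 + 5.98 = 170.60 mGal

170.6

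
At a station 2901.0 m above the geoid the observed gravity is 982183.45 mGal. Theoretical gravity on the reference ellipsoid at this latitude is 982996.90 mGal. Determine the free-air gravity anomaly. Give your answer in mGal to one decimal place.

Free-air correction = 0.3086 × 2901.0 = 895.25 mGal
Free-air anomaly = 982183.45 − 982996.90 + (895.25) = 81.80 mGal

81.8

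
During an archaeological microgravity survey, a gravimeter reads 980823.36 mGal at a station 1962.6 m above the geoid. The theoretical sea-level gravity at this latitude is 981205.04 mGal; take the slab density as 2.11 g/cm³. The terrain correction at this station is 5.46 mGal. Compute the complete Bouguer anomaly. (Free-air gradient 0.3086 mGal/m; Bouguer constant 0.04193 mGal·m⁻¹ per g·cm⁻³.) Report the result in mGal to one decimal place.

Free-air correction = 0.3086 × 1962.6 = 605.66 mGal
Free-air anomaly = 980823.36 − 981205.04 + (605.66) = 223.98 mGal
Bouguer slab correction = 0.04193 × 2.11 × 1962.6 = 173.64 mGal
Simple Bouguer anomaly = 223.98 − (173.64) = 50.34 mGal
Complete Bouguer anomaly = 50.34 + 5.46 = 55.80 mGal

55.8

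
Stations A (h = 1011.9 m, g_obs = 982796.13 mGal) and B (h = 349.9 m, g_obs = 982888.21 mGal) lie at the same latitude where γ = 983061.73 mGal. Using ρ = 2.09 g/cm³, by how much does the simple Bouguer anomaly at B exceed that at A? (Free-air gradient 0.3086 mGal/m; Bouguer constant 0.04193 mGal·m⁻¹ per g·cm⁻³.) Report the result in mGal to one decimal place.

Δg_SB(A) = 982796.13 − 983061.73 + 0.3086×1011.9 − 0.04193×2.09×1011.9 = -42.00 mGal
Δg_SB(B) = 982888.21 − 983061.73 + 0.3086×349.9 − 0.04193×2.09×349.9 = -96.20 mGal
Difference = -96.20 − (-42.00) = -54.20 mGal

-54.2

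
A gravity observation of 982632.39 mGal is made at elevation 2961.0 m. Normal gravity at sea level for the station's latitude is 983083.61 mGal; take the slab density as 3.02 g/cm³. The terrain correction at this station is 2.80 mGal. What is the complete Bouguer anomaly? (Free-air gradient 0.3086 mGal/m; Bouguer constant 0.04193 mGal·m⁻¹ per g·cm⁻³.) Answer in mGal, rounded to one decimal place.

Free-air correction = 0.3086 × 2961.0 = 913.76 mGal
Free-air anomaly = 982632.39 − 983083.61 + (913.76) = 462.54 mGal
Bouguer slab correction = 0.04193 × 3.02 × 2961.0 = 374.95 mGal
Simple Bouguer anomaly = 462.54 − (374.95) = 87.59 mGal
Complete Bouguer anomaly = 87.59 + 2.80 = 90.39 mGal

90.4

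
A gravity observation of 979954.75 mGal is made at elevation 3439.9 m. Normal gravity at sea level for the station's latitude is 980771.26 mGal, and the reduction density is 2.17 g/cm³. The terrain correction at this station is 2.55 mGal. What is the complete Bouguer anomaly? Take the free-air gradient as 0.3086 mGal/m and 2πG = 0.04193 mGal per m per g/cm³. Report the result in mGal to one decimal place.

-65.4

Free-air correction = 0.3086 × 3439.9 = 1061.55 mGal
Free-air anomaly = 979954.75 − 980771.26 + (1061.55) = 245.04 mGal
Bouguer slab correction = 0.04193 × 2.17 × 3439.9 = 312.99 mGal
Simple Bouguer anomaly = 245.04 − (312.99) = -67.95 mGal
Complete Bouguer anomaly = -67.95 + 2.55 = -65.40 mGal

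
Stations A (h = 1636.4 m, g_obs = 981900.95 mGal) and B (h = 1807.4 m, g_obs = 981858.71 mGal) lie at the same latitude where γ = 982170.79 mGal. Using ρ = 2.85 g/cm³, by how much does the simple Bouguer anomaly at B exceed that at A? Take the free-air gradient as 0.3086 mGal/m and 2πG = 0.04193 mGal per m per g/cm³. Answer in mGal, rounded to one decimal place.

Δg_SB(A) = 981900.95 − 982170.79 + 0.3086×1636.4 − 0.04193×2.85×1636.4 = 39.60 mGal
Δg_SB(B) = 981858.71 − 982170.79 + 0.3086×1807.4 − 0.04193×2.85×1807.4 = 29.70 mGal
Difference = 29.70 − (39.60) = -9.90 mGal

-9.9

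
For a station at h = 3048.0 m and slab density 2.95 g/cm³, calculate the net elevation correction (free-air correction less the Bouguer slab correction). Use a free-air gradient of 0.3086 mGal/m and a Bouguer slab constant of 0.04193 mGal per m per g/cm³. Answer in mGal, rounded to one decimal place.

563.6

Combined gradient = 0.3086 − 0.04193 × 2.95 = 0.1849065 mGal/m
Combined elevation correction = 0.1849065 × 3048.0 = 563.6 mGal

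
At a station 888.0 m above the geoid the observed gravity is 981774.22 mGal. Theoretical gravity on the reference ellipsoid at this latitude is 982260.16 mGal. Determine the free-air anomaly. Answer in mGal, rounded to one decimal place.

-211.9

Free-air correction = 0.3086 × 888.0 = 274.04 mGal
Free-air anomaly = 981774.22 − 982260.16 + (274.04) = -211.90 mGal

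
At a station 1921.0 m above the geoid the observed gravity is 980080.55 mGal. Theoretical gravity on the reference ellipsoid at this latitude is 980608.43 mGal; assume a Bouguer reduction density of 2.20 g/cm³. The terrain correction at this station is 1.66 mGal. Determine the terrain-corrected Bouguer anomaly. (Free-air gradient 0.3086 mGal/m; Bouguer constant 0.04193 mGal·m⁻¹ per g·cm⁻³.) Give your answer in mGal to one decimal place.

Free-air correction = 0.3086 × 1921.0 = 592.82 mGal
Free-air anomaly = 980080.55 − 980608.43 + (592.82) = 64.94 mGal
Bouguer slab correction = 0.04193 × 2.20 × 1921.0 = 177.20 mGal
Simple Bouguer anomaly = 64.94 − (177.20) = -112.26 mGal
Complete Bouguer anomaly = -112.26 + 1.66 = -110.60 mGal

-110.6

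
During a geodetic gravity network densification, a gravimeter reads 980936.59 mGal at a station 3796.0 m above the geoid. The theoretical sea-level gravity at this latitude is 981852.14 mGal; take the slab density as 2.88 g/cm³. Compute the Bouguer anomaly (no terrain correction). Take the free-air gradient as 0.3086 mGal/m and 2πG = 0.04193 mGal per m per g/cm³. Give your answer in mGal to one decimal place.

Free-air correction = 0.3086 × 3796.0 = 1171.45 mGal
Free-air anomaly = 980936.59 − 981852.14 + (1171.45) = 255.90 mGal
Bouguer slab correction = 0.04193 × 2.88 × 3796.0 = 458.40 mGal
Simple Bouguer anomaly = 255.90 − (458.40) = -202.50 mGal

-202.5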